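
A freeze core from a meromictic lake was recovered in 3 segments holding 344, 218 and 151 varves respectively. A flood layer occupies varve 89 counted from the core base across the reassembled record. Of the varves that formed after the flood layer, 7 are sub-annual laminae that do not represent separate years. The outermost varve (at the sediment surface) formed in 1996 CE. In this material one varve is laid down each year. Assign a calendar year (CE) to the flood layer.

Total varves = 344 + 218 + 151 = 713.
The flood layer sits at varve 89 from the core base, so 713 − 89 = 624 varves formed after it.
624 − 7 false = 617 true varves after the flood layer.
Counting back 617 years from 1996 CE places the flood layer in 1996 − 617 = 1379 CE.

1379 CE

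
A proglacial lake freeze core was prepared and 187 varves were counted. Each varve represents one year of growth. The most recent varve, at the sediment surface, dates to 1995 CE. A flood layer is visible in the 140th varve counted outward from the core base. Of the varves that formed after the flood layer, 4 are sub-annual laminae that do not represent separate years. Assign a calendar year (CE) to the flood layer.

187 − 140 = 47 varves lie beyond the flood layer toward the sediment surface.
47 − 4 false = 43 true varves after the flood layer.
1995 − 43 = 1952 CE.

1952 CE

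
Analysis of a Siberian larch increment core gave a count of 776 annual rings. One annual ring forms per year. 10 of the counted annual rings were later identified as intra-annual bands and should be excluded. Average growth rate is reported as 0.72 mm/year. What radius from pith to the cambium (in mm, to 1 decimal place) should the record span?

True annual ring count = 776 − 10 = 766.
766 years at 0.72 mm/year gives 0.72 × 766 = 551.5 mm.

551.5 mm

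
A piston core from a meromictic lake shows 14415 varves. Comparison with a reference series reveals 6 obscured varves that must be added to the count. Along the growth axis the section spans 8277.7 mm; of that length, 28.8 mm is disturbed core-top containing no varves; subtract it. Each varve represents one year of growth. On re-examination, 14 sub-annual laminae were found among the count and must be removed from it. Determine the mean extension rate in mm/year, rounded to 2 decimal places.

Adjusted count: 14415 − 14 + 6 = 14407 varves.
The growth record spans 8277.7 − 28.8 = 8248.9 mm.
Mean rate = 8248.9 mm / 14407 years ≈ 0.57 mm/year.

0.57 mm/year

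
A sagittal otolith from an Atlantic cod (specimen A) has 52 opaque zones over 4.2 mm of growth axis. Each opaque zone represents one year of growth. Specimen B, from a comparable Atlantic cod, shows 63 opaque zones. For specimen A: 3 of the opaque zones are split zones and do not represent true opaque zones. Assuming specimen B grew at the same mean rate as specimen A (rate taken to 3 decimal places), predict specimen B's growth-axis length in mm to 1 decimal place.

5.4 mm

Specimen A: after corrections the count is 52 − 3 = 49 opaque zones.
A: Extension rate ≈ 4.2 / 49 = 0.086 mm/yr.
Length of B = 0.086 × 63 = 5.4 mm.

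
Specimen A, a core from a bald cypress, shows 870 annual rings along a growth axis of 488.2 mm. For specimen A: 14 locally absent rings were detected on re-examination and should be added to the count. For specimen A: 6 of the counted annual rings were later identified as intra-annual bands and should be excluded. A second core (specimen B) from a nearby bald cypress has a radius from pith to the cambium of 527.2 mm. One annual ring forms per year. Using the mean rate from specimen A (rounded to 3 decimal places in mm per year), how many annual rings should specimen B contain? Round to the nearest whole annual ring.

948 annual rings

Specimen A: adjusted count: 870 − 6 + 14 = 878 annual rings.
A: 488.2 mm over 878 years gives 488.2 / 878 ≈ 0.556 mm/year.
Specimen B: 527.2 mm / 0.556 mm per year = 948.20 years ≈ 948 annual rings.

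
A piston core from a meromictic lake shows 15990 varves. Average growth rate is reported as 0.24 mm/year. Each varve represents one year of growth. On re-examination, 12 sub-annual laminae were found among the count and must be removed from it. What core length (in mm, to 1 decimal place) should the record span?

True varve count = 15990 − 12 = 15978.
15978 years at 0.24 mm/year gives 0.24 × 15978 = 3834.7 mm.

3834.7 mm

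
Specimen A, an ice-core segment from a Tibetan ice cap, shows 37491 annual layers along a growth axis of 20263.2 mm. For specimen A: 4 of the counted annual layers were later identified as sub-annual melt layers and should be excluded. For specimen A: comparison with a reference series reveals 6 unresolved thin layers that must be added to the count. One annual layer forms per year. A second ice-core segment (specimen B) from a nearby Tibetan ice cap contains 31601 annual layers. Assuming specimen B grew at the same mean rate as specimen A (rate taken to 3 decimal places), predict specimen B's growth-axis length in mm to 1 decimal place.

Specimen A: correcting the raw count gives 37491 − 4 + 6 = 37493 true annual layers.
A: 20263.2 mm over 37493 years gives 20263.2 / 37493 ≈ 0.540 mm per year.
B's length ≈ 0.540 × 31601 = 17064.5 mm.

17064.5 mm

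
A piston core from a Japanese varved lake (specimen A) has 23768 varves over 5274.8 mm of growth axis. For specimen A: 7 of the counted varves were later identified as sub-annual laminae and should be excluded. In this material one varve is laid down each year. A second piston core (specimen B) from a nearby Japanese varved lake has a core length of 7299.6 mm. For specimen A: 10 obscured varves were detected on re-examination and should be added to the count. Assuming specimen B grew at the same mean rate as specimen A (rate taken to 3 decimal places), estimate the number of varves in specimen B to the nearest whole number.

32881 varves

Specimen A: true varve count = 23768 − 7 + 10 = 23771.
A: 5274.8 mm over 23771 years gives 5274.8 / 23771 ≈ 0.222 mm/year.
For B, 7299.6 / 0.222 = 32881.08 years ≈ 32881 varves.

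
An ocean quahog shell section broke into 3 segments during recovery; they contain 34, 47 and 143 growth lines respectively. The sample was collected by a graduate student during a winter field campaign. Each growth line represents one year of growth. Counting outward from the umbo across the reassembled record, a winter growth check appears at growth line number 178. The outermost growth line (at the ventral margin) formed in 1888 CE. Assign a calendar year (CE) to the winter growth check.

1842 CE

Total growth lines = 34 + 47 + 143 = 224.
The winter growth check sits at growth line 178 from the umbo, so 224 − 178 = 46 growth lines formed after it.
1888 − 46 = 1842 CE.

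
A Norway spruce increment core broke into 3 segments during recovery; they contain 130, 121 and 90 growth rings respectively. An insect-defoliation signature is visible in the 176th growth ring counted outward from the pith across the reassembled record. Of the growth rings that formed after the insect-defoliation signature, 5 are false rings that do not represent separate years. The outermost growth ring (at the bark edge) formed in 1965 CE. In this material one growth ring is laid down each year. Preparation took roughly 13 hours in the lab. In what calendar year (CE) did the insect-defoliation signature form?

1805 CE

Total growth rings = 130 + 121 + 90 = 341.
Between growth ring 176 and the bark edge there are 341 − 176 = 165 growth rings.
165 − 5 false = 160 true growth rings after the insect-defoliation signature.
The growth ring at the bark edge is 1965 CE, so the insect-defoliation signature dates to 1965 − 160 = 1805 CE.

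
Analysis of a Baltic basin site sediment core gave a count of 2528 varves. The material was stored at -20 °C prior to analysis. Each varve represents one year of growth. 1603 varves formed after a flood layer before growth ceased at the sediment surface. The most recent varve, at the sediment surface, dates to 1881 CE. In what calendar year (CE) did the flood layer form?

There are 1603 varves younger than the flood layer.
The varve at the sediment surface is 1881 CE, so the flood layer dates to 1881 − 1603 = 278 CE.

278 CE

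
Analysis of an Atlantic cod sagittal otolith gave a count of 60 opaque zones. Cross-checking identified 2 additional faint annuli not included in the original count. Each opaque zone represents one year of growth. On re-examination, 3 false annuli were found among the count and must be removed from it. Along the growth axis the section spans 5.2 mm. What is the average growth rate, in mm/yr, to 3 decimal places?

True opaque zone count = 60 − 3 + 2 = 59.
Extension rate ≈ 5.2 / 59 = 0.088 mm/yr.

0.088 mm/yr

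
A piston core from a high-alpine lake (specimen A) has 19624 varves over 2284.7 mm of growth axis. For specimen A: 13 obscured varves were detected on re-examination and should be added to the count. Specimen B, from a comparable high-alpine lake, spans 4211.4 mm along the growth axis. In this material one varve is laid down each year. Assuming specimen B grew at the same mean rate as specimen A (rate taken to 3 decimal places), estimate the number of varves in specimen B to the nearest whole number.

Specimen A: adjusted count: 19624 + 13 = 19637 varves.
A: 2284.7 mm over 19637 years gives 2284.7 / 19637 ≈ 0.116 mm per year.
Specimen B: 4211.4 mm / 0.116 mm per year = 36305.17 years ≈ 36305 varves.

36305 varves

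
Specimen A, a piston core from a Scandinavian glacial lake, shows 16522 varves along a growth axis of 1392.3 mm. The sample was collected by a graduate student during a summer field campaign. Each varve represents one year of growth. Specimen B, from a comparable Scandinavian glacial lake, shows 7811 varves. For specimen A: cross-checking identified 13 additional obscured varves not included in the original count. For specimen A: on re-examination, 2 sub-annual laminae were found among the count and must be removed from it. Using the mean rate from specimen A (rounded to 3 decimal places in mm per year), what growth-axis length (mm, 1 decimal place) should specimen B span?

Specimen A: true varve count = 16522 − 2 + 13 = 16533.
A: Extension rate ≈ 1392.3 / 16533 = 0.084 mm per year.
Length of B = 0.084 × 7811 = 656.1 mm.

656.1 mm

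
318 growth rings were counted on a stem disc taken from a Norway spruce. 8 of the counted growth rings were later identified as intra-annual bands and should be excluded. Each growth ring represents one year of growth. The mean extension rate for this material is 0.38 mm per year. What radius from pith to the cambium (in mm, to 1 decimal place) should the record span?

True growth ring count = 318 − 8 = 310.
Length ≈ 0.38 × 310 = 117.8 mm.

117.8 mm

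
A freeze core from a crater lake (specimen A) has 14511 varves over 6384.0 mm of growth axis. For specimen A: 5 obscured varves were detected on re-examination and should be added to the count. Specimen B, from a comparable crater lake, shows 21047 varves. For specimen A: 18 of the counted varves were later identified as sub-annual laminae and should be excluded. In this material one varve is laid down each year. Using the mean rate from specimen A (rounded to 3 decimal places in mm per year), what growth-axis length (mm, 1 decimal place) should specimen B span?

Specimen A: true varve count = 14511 − 18 + 5 = 14498.
A: Mean rate = 6384.0 mm / 14498 years ≈ 0.440 mm per year.
Length of B = 0.440 × 21047 = 9260.7 mm.

9260.7 mm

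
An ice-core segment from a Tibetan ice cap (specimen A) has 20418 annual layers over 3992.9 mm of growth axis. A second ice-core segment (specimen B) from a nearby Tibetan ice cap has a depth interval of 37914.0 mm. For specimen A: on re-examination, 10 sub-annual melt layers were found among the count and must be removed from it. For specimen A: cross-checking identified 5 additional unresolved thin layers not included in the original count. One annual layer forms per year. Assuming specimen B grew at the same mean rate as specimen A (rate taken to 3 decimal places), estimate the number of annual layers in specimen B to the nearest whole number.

193439 annual layers

Specimen A: adjusted count: 20418 − 10 + 5 = 20413 annual layers.
A: Mean rate = 3992.9 mm / 20413 years ≈ 0.196 mm/yr.
Specimen B: 37914.0 mm / 0.196 mm per year = 193438.78 years ≈ 193439 annual layers.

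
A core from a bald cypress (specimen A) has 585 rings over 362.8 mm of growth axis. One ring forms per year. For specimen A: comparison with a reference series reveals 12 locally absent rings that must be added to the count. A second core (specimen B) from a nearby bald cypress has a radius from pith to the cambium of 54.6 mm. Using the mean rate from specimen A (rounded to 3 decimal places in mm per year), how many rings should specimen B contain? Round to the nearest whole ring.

90 rings

Specimen A: adjusted count: 585 + 12 = 597 rings.
A: 362.8 mm over 597 years gives 362.8 / 597 ≈ 0.608 mm/yr.
B spans 54.6 / 0.608 = 89.80 years ≈ 90 rings.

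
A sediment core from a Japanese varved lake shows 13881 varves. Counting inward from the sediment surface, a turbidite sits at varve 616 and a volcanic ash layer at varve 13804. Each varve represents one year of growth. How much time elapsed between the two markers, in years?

Separation: 13804 − 616 = 13188 varves.
At one varve per year, 13188 years elapsed between them.

13188 yr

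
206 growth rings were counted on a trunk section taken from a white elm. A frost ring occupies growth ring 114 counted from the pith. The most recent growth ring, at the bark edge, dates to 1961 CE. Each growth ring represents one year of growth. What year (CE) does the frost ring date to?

Between growth ring 114 and the bark edge there are 206 − 114 = 92 growth rings.
Counting back 92 years from 1961 CE places the frost ring in 1961 − 92 = 1869 CE.

1869 CE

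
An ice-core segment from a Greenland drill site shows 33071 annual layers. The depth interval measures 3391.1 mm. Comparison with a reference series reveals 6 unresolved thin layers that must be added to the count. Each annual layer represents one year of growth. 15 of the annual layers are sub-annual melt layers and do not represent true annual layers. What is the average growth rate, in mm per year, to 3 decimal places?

0.103 mm per year

True annual layer count = 33071 − 15 + 6 = 33062.
Extension rate ≈ 3391.1 / 33062 = 0.103 mm per year.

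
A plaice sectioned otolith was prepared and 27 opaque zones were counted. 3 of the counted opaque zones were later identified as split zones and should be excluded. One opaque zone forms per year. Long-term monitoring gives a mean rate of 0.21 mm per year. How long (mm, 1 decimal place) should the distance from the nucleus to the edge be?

Adjusted count: 27 − 3 = 24 opaque zones.
Length ≈ 0.21 × 24 = 5.0 mm.

5.0 mm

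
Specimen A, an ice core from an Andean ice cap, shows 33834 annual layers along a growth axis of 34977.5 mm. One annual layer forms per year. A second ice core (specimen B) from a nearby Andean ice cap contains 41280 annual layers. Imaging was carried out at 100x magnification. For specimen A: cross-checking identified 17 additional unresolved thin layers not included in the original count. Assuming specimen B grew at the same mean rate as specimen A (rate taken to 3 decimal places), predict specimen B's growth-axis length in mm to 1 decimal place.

Specimen A: true annual layer count = 33834 + 17 = 33851.
A: 34977.5 mm over 33851 years gives 34977.5 / 33851 ≈ 1.033 mm/yr.
Length of B = 1.033 × 41280 = 42642.2 mm.

42642.2 mm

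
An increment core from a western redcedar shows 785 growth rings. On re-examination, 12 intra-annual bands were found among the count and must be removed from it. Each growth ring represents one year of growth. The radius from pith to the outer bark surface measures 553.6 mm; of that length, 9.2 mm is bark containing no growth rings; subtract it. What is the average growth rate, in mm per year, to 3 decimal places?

After corrections the count is 785 − 12 = 773 growth rings.
Removing the 9.2 mm offcut leaves 553.6 − 9.2 = 544.4 mm.
Extension rate ≈ 544.4 / 773 = 0.704 mm per year.

0.704 mm per year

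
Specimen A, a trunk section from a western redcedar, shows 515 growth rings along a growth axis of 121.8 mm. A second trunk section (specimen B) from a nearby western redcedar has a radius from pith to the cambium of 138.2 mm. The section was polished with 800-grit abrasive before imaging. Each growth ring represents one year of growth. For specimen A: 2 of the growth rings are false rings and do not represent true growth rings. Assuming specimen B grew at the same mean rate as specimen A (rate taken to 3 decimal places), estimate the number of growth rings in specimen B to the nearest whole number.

583 growth rings

Specimen A: correcting the raw count gives 515 − 2 = 513 true growth rings.
A: 121.8 mm over 513 years gives 121.8 / 513 ≈ 0.237 mm/yr.
B spans 138.2 / 0.237 = 583.12 years ≈ 583 growth rings.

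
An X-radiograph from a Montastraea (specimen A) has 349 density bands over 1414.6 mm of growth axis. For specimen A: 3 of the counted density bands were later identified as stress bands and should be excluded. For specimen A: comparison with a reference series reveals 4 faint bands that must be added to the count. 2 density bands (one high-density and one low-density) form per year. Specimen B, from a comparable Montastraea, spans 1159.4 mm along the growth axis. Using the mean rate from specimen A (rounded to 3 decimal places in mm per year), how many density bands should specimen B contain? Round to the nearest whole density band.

287 density bands

Specimen A: true density band count = 349 − 3 + 4 = 350.
Specimen A: with 2 density bands per year, 350 / 2 = 175 years.
A: Extension rate ≈ 1414.6 / 175 = 8.083 mm/year.
B spans 1159.4 / 8.083 = 143.44 years; at 2 density bands per year that is 143.44 × 2 ≈ 287 density bands.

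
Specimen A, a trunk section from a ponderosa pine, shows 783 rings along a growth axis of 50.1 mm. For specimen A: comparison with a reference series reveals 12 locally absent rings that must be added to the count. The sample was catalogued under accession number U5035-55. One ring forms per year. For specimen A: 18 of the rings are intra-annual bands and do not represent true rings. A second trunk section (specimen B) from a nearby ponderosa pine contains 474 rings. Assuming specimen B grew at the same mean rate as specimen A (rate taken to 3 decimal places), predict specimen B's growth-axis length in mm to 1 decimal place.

30.3 mm

Specimen A: adjusted count: 783 − 18 + 12 = 777 rings.
A: Mean rate = 50.1 mm / 777 years ≈ 0.064 mm/year.
B's length ≈ 0.064 × 474 = 30.3 mm.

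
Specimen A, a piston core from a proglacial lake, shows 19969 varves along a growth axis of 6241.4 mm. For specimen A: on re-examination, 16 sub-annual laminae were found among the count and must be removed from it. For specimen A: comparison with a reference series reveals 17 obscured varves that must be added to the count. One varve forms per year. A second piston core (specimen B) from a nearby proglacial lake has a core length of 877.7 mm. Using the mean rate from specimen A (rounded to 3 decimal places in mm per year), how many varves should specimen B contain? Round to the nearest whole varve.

2804 varves

Specimen A: true varve count = 19969 − 16 + 17 = 19970.
A: 6241.4 mm over 19970 years gives 6241.4 / 19970 ≈ 0.313 mm per year.
B spans 877.7 / 0.313 = 2804.15 years ≈ 2804 varves.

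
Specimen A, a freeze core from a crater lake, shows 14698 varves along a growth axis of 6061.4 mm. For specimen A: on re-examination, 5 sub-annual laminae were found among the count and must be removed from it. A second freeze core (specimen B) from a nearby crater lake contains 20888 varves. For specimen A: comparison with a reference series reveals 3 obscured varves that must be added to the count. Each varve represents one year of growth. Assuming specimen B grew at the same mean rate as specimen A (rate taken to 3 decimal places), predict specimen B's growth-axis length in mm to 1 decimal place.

8605.9 mm

Specimen A: after corrections the count is 14698 − 5 + 3 = 14696 varves.
A: 6061.4 mm over 14696 years gives 6061.4 / 14696 ≈ 0.412 mm/year.
B's length ≈ 0.412 × 20888 = 8605.9 mm.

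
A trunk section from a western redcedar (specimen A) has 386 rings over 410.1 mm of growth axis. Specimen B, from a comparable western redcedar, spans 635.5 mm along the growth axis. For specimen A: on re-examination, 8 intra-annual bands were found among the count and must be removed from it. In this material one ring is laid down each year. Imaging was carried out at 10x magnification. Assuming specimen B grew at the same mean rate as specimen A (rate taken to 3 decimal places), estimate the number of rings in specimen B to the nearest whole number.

Specimen A: correcting the raw count gives 386 − 8 = 378 true rings.
A: 410.1 mm over 378 years gives 410.1 / 378 ≈ 1.085 mm/yr.
For B, 635.5 / 1.085 = 585.71 years ≈ 586 rings.

586 rings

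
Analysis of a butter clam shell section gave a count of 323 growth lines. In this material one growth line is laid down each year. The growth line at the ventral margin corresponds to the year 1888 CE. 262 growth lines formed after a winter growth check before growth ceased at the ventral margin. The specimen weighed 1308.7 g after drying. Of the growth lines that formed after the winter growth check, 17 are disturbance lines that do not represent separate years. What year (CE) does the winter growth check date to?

There are 262 growth lines younger than the winter growth check.
262 − 17 false = 245 true growth lines after the winter growth check.
The growth line at the ventral margin is 1888 CE, so the winter growth check dates to 1888 − 245 = 1643 CE.

1643 CE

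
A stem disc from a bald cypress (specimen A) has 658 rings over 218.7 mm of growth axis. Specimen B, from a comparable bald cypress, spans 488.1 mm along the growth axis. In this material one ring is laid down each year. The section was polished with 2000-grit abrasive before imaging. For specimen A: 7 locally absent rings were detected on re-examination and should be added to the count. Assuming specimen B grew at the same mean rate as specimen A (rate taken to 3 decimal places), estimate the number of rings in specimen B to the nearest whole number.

1484 rings

Specimen A: adjusted count: 658 + 7 = 665 rings.
A: Mean rate = 218.7 mm / 665 years ≈ 0.329 mm per year.
For B, 488.1 / 0.329 = 1483.59 years ≈ 1484 rings.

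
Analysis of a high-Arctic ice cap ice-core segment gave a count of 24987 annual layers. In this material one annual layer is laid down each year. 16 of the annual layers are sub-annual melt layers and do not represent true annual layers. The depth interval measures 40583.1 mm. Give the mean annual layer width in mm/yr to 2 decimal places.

Adjusted count: 24987 − 16 = 24971 annual layers.
Extension rate ≈ 40583.1 / 24971 = 1.63 mm/yr.

1.63 mm/yr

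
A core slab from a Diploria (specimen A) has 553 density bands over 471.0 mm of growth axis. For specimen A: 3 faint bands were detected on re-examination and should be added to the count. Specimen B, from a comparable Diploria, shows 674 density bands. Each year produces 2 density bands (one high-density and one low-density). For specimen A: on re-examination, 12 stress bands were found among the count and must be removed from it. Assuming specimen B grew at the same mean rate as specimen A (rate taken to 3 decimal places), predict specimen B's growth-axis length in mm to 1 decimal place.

583.7 mm

Specimen A: after corrections the count is 553 − 12 + 3 = 544 density bands.
Specimen A: with 2 density bands per year, 544 / 2 = 272 years.
A: Mean rate = 471.0 mm / 272 years ≈ 1.732 mm/year.
Specimen B: with 2 density bands per year, 674 / 2 = 337 years. B's length ≈ 1.732 × 337 = 583.7 mm.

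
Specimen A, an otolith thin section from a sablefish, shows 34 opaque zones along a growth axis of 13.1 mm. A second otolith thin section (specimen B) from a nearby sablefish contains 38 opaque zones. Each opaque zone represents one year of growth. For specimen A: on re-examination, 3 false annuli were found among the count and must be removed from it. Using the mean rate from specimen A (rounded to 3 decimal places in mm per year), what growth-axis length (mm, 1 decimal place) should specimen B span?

Specimen A: true opaque zone count = 34 − 3 = 31.
A: Extension rate ≈ 13.1 / 31 = 0.423 mm per year.
Length of B = 0.423 × 38 = 16.1 mm.

16.1 mm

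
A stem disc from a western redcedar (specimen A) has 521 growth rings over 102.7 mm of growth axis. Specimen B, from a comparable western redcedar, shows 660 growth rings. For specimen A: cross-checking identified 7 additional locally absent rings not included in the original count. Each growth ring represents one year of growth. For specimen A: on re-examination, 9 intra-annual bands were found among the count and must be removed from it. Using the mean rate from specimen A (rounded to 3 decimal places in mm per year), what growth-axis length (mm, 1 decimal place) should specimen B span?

Specimen A: true growth ring count = 521 − 9 + 7 = 519.
A: Mean rate = 102.7 mm / 519 years ≈ 0.198 mm per year.
B's length ≈ 0.198 × 660 = 130.7 mm.

130.7 mm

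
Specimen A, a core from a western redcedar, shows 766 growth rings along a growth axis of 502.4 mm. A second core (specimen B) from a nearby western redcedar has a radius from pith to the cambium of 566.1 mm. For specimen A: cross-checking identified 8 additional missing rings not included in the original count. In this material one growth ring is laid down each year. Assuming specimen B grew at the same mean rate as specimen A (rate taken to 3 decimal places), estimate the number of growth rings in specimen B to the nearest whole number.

872 growth rings

Specimen A: after corrections the count is 766 + 8 = 774 growth rings.
A: Mean rate = 502.4 mm / 774 years ≈ 0.649 mm per year.
Specimen B: 566.1 mm / 0.649 mm per year = 872.27 years ≈ 872 growth rings.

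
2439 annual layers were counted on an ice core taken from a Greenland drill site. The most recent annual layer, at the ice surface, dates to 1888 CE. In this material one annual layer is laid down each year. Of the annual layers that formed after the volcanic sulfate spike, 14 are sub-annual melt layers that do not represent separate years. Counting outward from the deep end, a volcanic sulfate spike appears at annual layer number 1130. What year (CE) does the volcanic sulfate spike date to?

2439 − 1130 = 1309 annual layers lie beyond the volcanic sulfate spike toward the ice surface.
Removing the 14 false annual layers leaves 1309 − 14 = 1295 true annual layers beyond the volcanic sulfate spike.
1888 − 1295 = 593 CE.

593 CE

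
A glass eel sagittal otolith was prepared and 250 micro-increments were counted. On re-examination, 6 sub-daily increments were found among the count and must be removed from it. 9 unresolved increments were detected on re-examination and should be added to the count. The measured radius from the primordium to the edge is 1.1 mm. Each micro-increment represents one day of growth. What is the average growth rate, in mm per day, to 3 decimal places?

Correcting the raw count gives 250 − 6 + 9 = 253 true micro-increments.
Extension rate ≈ 1.1 / 253 = 0.004 mm per day.

0.004 mm per day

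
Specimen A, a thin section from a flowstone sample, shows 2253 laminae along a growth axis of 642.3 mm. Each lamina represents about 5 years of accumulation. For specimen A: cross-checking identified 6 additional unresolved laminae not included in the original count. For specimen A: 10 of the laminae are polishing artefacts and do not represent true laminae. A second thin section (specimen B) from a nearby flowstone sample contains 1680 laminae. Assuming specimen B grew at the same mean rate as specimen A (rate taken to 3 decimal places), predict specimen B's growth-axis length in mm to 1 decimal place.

478.8 mm

Specimen A: true lamina count = 2253 − 10 + 6 = 2249.
Specimen A: at 5 years per lamina, 2249 × 5 = 11245 years.
A: Extension rate ≈ 642.3 / 11245 = 0.057 mm/yr.
Specimen B: multiplying by 5 years per lamina: 1680 × 5 = 8400 years. B's length ≈ 0.057 × 8400 = 478.8 mm.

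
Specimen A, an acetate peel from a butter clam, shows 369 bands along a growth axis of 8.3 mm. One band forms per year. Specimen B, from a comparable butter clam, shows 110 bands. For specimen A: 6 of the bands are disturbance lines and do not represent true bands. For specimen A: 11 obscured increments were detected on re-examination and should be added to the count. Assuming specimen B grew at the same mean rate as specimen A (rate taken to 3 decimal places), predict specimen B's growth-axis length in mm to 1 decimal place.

2.4 mm

Specimen A: correcting the raw count gives 369 − 6 + 11 = 374 true bands.
A: Extension rate ≈ 8.3 / 374 = 0.022 mm/yr.
For B, 0.022 mm/year × 110 years = 2.4 mm.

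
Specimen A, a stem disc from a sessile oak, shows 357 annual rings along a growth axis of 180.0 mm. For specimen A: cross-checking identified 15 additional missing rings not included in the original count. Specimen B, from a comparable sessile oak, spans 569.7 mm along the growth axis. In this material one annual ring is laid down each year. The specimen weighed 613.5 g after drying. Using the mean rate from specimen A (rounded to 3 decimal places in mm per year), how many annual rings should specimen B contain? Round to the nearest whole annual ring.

1177 annual rings

Specimen A: true annual ring count = 357 + 15 = 372.
A: Mean rate = 180.0 mm / 372 years ≈ 0.484 mm/yr.
Specimen B: 569.7 mm / 0.484 mm per year = 1177.07 years ≈ 1177 annual rings.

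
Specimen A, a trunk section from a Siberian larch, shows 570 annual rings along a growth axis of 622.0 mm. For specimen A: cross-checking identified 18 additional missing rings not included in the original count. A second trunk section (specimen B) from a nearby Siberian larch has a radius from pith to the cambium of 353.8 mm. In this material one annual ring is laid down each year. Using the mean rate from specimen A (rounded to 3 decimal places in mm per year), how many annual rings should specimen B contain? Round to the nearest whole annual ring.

334 annual rings

Specimen A: after corrections the count is 570 + 18 = 588 annual rings.
A: Mean rate = 622.0 mm / 588 years ≈ 1.058 mm/yr.
B spans 353.8 / 1.058 = 334.40 years ≈ 334 annual rings.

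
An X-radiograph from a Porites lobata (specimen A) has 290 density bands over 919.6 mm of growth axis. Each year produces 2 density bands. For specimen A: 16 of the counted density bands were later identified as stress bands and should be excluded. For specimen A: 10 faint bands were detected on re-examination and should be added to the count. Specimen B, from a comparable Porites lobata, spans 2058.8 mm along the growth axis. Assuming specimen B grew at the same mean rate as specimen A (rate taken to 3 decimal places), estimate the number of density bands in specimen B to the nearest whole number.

Specimen A: true density band count = 290 − 16 + 10 = 284.
Specimen A: dividing by 2 density bands per year: 284 / 2 = 142 years.
A: Mean rate = 919.6 mm / 142 years ≈ 6.476 mm per year.
B spans 2058.8 / 6.476 = 317.91 years; at 2 density bands per year that is 317.91 × 2 ≈ 636 density bands.

636 density bands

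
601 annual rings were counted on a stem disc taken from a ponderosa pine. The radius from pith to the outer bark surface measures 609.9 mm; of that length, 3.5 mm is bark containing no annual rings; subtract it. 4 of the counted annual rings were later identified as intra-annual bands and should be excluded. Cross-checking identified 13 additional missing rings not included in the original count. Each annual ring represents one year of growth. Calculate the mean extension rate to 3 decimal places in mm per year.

0.994 mm per year

Adjusted count: 601 − 4 + 13 = 610 annual rings.
The growth record spans 609.9 − 3.5 = 606.4 mm.
Extension rate ≈ 606.4 / 610 = 0.994 mm per year.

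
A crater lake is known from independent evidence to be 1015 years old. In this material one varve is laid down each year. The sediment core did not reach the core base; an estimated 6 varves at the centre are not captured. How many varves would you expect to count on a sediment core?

1009 varves

At one varve per year, 1015 years correspond to 1015 varves.
Less the 6 uncaptured varves: 1015 − 6 = 1009.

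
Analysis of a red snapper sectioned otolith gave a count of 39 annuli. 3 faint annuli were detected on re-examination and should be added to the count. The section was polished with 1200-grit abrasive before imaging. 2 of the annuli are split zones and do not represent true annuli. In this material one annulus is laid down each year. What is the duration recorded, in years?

True annulus count = 39 − 2 + 3 = 40.
At one annulus per year, that is 40 years.

40 years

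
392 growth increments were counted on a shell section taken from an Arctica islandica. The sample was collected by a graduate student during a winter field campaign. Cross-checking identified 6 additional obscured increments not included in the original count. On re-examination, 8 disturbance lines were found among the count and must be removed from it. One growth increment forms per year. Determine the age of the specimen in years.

390 years

Adjusted count: 392 − 8 + 6 = 390 growth increments.
With a one-to-one growth increment periodicity this is 390 years.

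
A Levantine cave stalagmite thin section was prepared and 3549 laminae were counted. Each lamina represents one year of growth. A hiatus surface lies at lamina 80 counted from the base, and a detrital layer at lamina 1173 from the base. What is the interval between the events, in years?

The two markers are separated by 1173 − 80 = 1093 laminae.
One lamina per year makes the interval 1093 years.

1093 yr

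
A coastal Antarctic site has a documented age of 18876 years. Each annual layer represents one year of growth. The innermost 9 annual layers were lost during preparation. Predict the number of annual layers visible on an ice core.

Expected annual layers over 18876 years: 18876.
Subtracting the 9 annual layers not captured gives 18876 − 9 = 18867 annual layers in the record.

18867 annual layers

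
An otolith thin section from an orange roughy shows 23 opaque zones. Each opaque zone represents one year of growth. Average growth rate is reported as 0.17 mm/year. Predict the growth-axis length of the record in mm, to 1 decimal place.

3.9 mm

23 years of growth are recorded.
Predicted length = 0.17 mm/year × 23 years = 3.9 mm.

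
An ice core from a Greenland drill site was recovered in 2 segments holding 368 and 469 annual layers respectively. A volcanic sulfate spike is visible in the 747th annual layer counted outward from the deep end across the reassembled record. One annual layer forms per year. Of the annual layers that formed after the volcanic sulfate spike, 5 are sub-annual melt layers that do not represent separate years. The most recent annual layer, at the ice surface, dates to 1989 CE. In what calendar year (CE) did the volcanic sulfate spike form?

Total annual layers = 368 + 469 = 837.
The volcanic sulfate spike sits at annual layer 747 from the deep end, so 837 − 747 = 90 annual layers formed after it.
Removing the 5 false annual layers leaves 90 − 5 = 85 true annual layers beyond the volcanic sulfate spike.
The annual layer at the ice surface is 1989 CE, so the volcanic sulfate spike dates to 1989 − 85 = 1904 CE.

1904 CE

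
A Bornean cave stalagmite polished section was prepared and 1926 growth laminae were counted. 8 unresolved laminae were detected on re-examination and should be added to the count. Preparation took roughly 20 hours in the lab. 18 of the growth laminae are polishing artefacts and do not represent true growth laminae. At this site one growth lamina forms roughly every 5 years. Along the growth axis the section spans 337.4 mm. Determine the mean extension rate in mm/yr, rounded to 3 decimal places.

Correcting the raw count gives 1926 − 18 + 8 = 1916 true growth laminae.
1916 growth laminae at 5 years each span 1916 × 5 = 9580 years.
Extension rate ≈ 337.4 / 9580 = 0.035 mm/yr.

0.035 mm/yr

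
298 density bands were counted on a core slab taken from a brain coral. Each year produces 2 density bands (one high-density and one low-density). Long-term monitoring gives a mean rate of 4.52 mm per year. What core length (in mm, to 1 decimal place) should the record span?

With 2 density bands per year, 298 / 2 = 149 years.
Length ≈ 4.52 × 149 = 673.5 mm.

673.5 mm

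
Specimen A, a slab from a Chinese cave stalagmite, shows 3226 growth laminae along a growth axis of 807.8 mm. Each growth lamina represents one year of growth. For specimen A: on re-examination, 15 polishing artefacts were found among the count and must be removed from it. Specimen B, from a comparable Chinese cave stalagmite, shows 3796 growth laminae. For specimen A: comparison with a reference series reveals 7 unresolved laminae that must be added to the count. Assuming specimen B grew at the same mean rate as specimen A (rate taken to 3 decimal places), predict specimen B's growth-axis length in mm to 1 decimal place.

Specimen A: after corrections the count is 3226 − 15 + 7 = 3218 growth laminae.
A: Mean rate = 807.8 mm / 3218 years ≈ 0.251 mm/year.
For B, 0.251 mm/year × 3796 years = 952.8 mm.

952.8 mm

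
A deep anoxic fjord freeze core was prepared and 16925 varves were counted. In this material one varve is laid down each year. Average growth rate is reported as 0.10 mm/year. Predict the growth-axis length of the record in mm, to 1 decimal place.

The record spans 16925 years at 0.10 mm per year.
Length ≈ 0.10 × 16925 = 1692.5 mm.

1692.5 mm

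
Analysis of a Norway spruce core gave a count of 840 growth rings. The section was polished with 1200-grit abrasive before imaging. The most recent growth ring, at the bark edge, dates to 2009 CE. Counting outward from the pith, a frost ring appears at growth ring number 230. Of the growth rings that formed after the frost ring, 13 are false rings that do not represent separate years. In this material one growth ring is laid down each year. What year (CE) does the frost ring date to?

840 − 230 = 610 growth rings lie beyond the frost ring toward the bark edge.
Removing the 13 false growth rings leaves 610 − 13 = 597 true growth rings beyond the frost ring.
2009 − 597 = 1412 CE.

1412 CE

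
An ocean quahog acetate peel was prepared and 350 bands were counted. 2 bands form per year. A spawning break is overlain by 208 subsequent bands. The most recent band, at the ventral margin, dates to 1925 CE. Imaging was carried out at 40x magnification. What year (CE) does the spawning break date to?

1821 CE

208 bands post-date the spawning break.
With 2 bands per year, 208 / 2 = 104 years.
Counting back 104 years from 1925 CE places the spawning break in 1925 − 104 = 1821 CE.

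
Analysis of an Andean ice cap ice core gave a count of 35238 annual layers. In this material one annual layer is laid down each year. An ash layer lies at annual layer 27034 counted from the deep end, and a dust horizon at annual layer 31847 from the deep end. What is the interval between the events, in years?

4813 years

The two markers are separated by 31847 − 27034 = 4813 annual layers.
That is 4813 years at one annual layer per year.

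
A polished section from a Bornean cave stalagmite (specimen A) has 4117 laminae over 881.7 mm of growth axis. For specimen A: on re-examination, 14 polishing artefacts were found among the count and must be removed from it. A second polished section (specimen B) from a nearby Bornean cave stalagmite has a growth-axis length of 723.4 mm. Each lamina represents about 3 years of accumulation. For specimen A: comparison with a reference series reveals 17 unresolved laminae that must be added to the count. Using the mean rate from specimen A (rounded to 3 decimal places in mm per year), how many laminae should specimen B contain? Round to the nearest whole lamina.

Specimen A: after corrections the count is 4117 − 14 + 17 = 4120 laminae.
Specimen A: at 3 years per lamina, 4120 × 3 = 12360 years.
A: Extension rate ≈ 881.7 / 12360 = 0.071 mm/year.
B spans 723.4 / 0.071 = 10188.73 years; at 3 years per lamina that is 10188.73 / 3 ≈ 3396 laminae.

3396 laminae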